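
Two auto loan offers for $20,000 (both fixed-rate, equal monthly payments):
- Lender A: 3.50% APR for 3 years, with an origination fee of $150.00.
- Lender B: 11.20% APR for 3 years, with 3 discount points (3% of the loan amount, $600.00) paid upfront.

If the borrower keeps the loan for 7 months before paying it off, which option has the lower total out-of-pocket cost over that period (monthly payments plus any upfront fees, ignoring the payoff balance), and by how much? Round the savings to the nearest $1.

Lender A by $944

Lender A: monthly rate = 3.5%/12 = 0.0029167; payment = 20,000 × 0.0029167 / (1 − (1+0.0029167)^−36) = $586.04.
Lender B: at 11.20% the monthly rate is 0.0093333, so the payment is 20,000 × 0.0093333 / (1 − 1.0093333^−36) = $656.67.
Over 7 months: Lender A costs 7 × $586.04 + $150.00 = $4,252.28; Lender B costs 7 × $656.67 + $600.00 = $5,196.69.
Lender A is cheaper by $5,196.69 − $4,252.28 = $944.41.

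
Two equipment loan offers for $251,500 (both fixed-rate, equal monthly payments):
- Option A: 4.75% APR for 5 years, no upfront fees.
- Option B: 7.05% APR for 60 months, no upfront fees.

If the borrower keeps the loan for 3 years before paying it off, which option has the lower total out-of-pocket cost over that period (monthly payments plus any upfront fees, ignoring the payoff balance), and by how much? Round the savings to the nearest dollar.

Option A: at 4.75% the monthly rate is 0.0039583, so the payment is 251,500 × 0.0039583 / (1 − 1.0039583^−60) = $4,717.36.
Option B: monthly rate = 7.05%/12 = 0.0058750; payment = 251,500 × 0.0058750 / (1 − (1+0.0058750)^−60) = $4,985.94.
Over 36 months: Option A costs 36 × $4,717.36 = $169,824.96; Option B costs 36 × $4,985.94 = $179,493.84.
Option A is cheaper by $179,493.84 − $169,824.96 = $9,668.88.

Option A by $9,669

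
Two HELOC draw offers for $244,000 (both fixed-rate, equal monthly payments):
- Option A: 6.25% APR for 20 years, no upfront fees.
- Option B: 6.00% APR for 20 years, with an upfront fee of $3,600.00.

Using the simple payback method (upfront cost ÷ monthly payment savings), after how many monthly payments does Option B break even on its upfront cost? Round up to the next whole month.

Option A: monthly rate = 6.25%/12 = 0.0052083; payment = 244,000 × 0.0052083 / (1 − (1+0.0052083)^−240) = $1,783.46.
Option B: monthly rate = 6%/12 = 0.0050000; payment = 244,000 × 0.0050000 / (1 − (1+0.0050000)^−240) = $1,748.09.
Monthly savings = $1,783.46 − $1,748.09 = $35.37.
Break-even = $3,600.00 / $35.37 = 101.78 → 102 months.

102 months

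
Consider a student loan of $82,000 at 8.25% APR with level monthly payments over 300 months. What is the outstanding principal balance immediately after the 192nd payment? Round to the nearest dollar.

$49,171

With monthly rate i = 8.25%/12 = 0.0068750, the balance after k of n payments is P · [(1+i)^n − (1+i)^k] / [(1+i)^n − 1].
(1+0.0068750)^300 = 7.81029304 and (1+0.0068750)^192 = 3.72655118, so the balance is 82,000 × (7.81029304 − 3.72655118) / (7.81029304 − 1) = $49,170.69.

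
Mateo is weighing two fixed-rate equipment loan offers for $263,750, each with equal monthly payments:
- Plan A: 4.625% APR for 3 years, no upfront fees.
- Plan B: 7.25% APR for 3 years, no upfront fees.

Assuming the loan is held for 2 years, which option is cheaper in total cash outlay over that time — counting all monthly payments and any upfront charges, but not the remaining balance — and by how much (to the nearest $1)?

Plan A by $7,525

Plan A: at 4.625% the monthly rate is 0.0038542, so the payment is 263,750 × 0.0038542 / (1 − 1.0038542^−36) = $7,860.49.
Plan B: monthly rate = 7.25%/12 = 0.0060417; payment = 263,750 × 0.0060417 / (1 − (1+0.0060417)^−36) = $8,174.02.
Over 24 months: Plan A costs 24 × $7,860.49 = $188,651.76; Plan B costs 24 × $8,174.02 = $196,176.48.
Plan A is cheaper by $196,176.48 − $188,651.76 = $7,524.72.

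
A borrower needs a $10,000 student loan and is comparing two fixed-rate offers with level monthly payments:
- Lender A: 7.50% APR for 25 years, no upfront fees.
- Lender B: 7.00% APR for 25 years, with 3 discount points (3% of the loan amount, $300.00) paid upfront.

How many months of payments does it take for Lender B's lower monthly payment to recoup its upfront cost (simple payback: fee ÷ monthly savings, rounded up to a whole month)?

94 months

Lender A: monthly rate = 7.5%/12 = 0.0062500; payment = 10,000 × 0.0062500 / (1 − (1+0.0062500)^−300) = $73.90.
Lender B: monthly rate = 7%/12 = 0.0058333; payment = 10,000 × 0.0058333 / (1 − (1+0.0058333)^−300) = $70.68.
Monthly savings = $73.90 − $70.68 = $3.22.
Break-even = $300.00 / $3.22 = 93.17 → 94 months.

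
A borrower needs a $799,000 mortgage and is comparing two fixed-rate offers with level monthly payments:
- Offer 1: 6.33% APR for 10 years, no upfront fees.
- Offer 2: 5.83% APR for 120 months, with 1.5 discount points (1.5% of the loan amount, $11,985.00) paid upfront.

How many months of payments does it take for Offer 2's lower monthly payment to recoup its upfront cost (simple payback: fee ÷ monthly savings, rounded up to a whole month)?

Offer 1: at 6.33% the monthly rate is 0.0052750, so the payment is 799,000 × 0.0052750 / (1 − 1.0052750^−120) = $9,003.52.
Offer 2: monthly rate = 5.83%/12 = 0.0048583; payment = 799,000 × 0.0048583 / (1 − (1+0.0048583)^−120) = $8,802.48.
Monthly savings = $9,003.52 − $8,802.48 = $201.04.
Break-even = $11,985.00 / $201.04 = 59.62 → 60 months.

60 months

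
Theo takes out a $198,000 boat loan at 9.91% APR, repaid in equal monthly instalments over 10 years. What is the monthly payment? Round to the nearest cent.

At 9.91% the monthly rate is 0.0082583, so the payment is 198,000 × 0.0082583 / (1 − 1.0082583^−120) = $2,606.73.

$2,606.73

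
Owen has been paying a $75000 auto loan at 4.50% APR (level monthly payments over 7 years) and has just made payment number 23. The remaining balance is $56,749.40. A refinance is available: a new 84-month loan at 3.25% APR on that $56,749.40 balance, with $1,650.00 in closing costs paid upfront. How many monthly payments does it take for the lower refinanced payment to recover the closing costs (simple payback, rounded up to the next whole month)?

6 months

Current payment = 75,000 × 4.5%/12 / (1 − (1+0.0037500)^−84) = $1,042.51.
Refinanced payment = 56,749.40 × 0.0027083 / (1 − (1+0.0027083)^−84) = $756.26.
Monthly savings = $1,042.51 − $756.26 = $286.25.
Break-even = $1,650.00 / $286.25 = 5.76 → 6 months.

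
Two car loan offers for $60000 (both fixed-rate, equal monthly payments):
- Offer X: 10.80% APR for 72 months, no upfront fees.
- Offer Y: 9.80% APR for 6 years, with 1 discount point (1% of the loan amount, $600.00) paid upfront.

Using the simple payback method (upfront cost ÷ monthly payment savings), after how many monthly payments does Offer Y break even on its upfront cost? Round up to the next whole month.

Offer X: at 10.80% the monthly rate is 0.0090000, so the payment is 60,000 × 0.0090000 / (1 − 1.0090000^−72) = $1,135.91.
Offer Y: monthly rate = 9.8%/12 = 0.0081667; payment = 60,000 × 0.0081667 / (1 − (1+0.0081667)^−72) = $1,105.51.
Monthly savings = $1,135.91 − $1,105.51 = $30.40.
Break-even = $600.00 / $30.40 = 19.74 → 20 months.

20 months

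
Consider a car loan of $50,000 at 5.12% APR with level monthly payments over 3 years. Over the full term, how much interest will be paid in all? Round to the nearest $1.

At 5.12% the monthly rate is 0.0042667, so the payment is 50,000 × 0.0042667 / (1 − 1.0042667^−36) = $1,501.24.
Total paid = 36 × $1,501.24 = $54,044.64; interest = $54,044.64 − $50,000 = $4,044.64.

$4,045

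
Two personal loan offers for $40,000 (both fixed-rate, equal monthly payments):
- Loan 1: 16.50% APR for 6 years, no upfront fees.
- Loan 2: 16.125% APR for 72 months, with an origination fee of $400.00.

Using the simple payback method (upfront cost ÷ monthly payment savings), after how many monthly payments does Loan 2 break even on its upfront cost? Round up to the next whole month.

49 months

Loan 1: monthly rate = 16.5%/12 = 0.0137500; payment = 40,000 × 0.0137500 / (1 − (1+0.0137500)^−72) = $878.72.
Loan 2: monthly rate = 16.125%/12 = 0.0134375; payment = 40,000 × 0.0134375 / (1 − (1+0.0134375)^−72) = $870.43.
Monthly savings = $878.72 − $870.43 = $8.29.
Break-even = $400.00 / $8.29 = 48.25 → 49 months.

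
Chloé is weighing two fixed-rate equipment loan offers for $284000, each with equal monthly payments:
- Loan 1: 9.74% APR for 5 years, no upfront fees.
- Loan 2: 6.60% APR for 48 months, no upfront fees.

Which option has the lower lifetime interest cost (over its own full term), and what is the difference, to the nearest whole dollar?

Loan 1: monthly rate = 9.74%/12 = 0.0081167; payment = 284,000 × 0.0081167 / (1 − (1+0.0081167)^−60) = $5,997.89.
Total interest on Loan 1 = 60 × $5,997.89 − $284,000 = $75,873.40.
Loan 2: monthly rate = 6.6%/12 = 0.0055000; payment = 284,000 × 0.0055000 / (1 − (1+0.0055000)^−48) = $6,748.15.
Total interest on Loan 2 = 48 × $6,748.15 − $284,000 = $39,911.20.
Loan 2 is lower by $35,962.20.

Loan 2 by $35,962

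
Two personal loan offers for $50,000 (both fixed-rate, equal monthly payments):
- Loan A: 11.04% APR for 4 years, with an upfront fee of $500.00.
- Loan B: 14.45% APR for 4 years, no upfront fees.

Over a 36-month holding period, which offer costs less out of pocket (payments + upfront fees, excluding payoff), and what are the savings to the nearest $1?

Loan A by $2,538

Loan A: monthly rate = 11.04%/12 = 0.0092000; payment = 50,000 × 0.0092000 / (1 − (1+0.0092000)^−48) = $1,293.25.
Loan B: at 14.45% the monthly rate is 0.0120417, so the payment is 50,000 × 0.0120417 / (1 − 1.0120417^−48) = $1,377.64.
Over 36 months: Loan A costs 36 × $1,293.25 + $500.00 = $47,057.00; Loan B costs 36 × $1,377.64 = $49,595.04.
Loan A is cheaper by $49,595.04 − $47,057.00 = $2,538.04.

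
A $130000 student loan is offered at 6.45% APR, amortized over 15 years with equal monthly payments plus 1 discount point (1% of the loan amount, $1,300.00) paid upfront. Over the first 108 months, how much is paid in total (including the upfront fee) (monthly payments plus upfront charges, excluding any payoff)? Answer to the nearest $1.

At 6.45% the monthly rate is 0.0053750, so the payment is 130,000 × 0.0053750 / (1 − 1.0053750^−180) = $1,128.87.
Total outlay = 108 × $1,128.87 + $1,300.00 = $123,217.96.

$123,218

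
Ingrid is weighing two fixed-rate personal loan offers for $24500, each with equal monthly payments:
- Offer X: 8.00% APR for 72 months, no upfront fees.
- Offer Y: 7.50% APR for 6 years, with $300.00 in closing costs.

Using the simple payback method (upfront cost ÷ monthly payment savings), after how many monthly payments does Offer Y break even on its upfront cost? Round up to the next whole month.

51 months

Offer X: at 8.00% the monthly rate is 0.0066667, so the payment is 24,500 × 0.0066667 / (1 − 1.0066667^−72) = $429.56.
Offer Y: at 7.50% the monthly rate is 0.0062500, so the payment is 24,500 × 0.0062500 / (1 − 1.0062500^−72) = $423.61.
Monthly savings = $429.56 − $423.61 = $5.95.
Break-even = $300.00 / $5.95 = 50.42 → 51 months.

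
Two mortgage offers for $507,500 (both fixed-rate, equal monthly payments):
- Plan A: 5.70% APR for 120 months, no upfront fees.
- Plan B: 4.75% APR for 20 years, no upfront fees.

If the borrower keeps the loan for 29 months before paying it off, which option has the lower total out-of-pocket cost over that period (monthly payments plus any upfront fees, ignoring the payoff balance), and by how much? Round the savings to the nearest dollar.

Plan B by $66,078

Plan A: monthly rate = 5.7%/12 = 0.0047500; payment = 507,500 × 0.0047500 / (1 − (1+0.0047500)^−120) = $5,558.14.
Plan B: monthly rate = 4.75%/12 = 0.0039583; payment = 507,500 × 0.0039583 / (1 − (1+0.0039583)^−240) = $3,279.58.
Over 29 months: Plan A costs 29 × $5,558.14 = $161,186.06; Plan B costs 29 × $3,279.58 = $95,107.82.
Plan B is cheaper by $161,186.06 − $95,107.82 = $66,078.24.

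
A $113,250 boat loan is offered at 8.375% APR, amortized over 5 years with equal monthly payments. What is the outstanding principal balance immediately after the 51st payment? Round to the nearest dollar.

$20,141

With monthly rate i = 8.375%/12 = 0.0069792, the balance after k of n payments is P · [(1+i)^n − (1+i)^k] / [(1+i)^n − 1].
(1+0.0069792)^60 = 1.51785097 and (1+0.0069792)^51 = 1.42575454, so the balance is 113,250 × (1.51785097 − 1.42575454) / (1.51785097 − 1) = $20,140.78.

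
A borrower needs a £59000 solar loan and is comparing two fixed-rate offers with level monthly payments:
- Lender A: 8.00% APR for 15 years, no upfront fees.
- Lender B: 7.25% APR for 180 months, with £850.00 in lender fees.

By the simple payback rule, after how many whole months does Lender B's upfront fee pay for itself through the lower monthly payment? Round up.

Lender A: monthly rate = 8%/12 = 0.0066667; payment = 59,000 × 0.0066667 / (1 − (1+0.0066667)^−180) = £563.83.
Lender B: monthly rate = 7.25%/12 = 0.0060417; payment = 59,000 × 0.0060417 / (1 − (1+0.0060417)^−180) = £538.59.
Monthly savings = £563.83 − £538.59 = £25.24.
Break-even = £850.00 / £25.24 = 33.68 → 34 months.

34 months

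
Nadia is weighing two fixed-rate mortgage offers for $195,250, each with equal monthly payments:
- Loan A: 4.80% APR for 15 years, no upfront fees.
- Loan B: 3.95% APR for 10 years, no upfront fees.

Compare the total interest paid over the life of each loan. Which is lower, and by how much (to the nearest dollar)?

Loan B by $37,616

Loan A: at 4.80% the monthly rate is 0.0040000, so the payment is 195,250 × 0.0040000 / (1 − 1.0040000^−180) = $1,523.76.
Total interest on Loan A = 180 × $1,523.76 − $195,250 = $79,026.80.
Loan B: at 3.95% the monthly rate is 0.0032917, so the payment is 195,250 × 0.0032917 / (1 − 1.0032917^−120) = $1,972.17.
Total interest on Loan B = 120 × $1,972.17 − $195,250 = $41,410.40.
Loan B is lower by $37,616.40.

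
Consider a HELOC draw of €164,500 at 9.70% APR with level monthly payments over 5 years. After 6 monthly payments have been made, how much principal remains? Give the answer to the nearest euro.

€151,390

With monthly rate i = 9.7%/12 = 0.0080833, the balance after k of n payments is P · [(1+i)^n − (1+i)^k] / [(1+i)^n − 1].
(1+0.0080833)^60 = 1.62101143 and (1+0.0080833)^6 = 1.04949073, so the balance is 164,500 × (1.62101143 − 1.04949073) / (1.62101143 − 1) = €151,390.38.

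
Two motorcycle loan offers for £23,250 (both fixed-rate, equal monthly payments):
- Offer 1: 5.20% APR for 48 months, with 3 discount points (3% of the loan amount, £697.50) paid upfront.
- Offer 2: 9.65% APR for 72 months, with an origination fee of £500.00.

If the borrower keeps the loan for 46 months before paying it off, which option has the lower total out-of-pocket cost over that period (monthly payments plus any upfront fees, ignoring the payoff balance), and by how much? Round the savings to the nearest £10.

Offer 2 by £5,300

Offer 1: at 5.20% the monthly rate is 0.0043333, so the payment is 23,250 × 0.0043333 / (1 − 1.0043333^−48) = £537.54.
Offer 2: monthly rate = 9.65%/12 = 0.0080417; payment = 23,250 × 0.0080417 / (1 − (1+0.0080417)^−72) = £426.63.
Over 46 months: Offer 1 costs 46 × £537.54 + £697.50 = £25,424.34; Offer 2 costs 46 × £426.63 + £500.00 = £20,124.98.
Offer 2 is cheaper by £25,424.34 − £20,124.98 = £5,299.36.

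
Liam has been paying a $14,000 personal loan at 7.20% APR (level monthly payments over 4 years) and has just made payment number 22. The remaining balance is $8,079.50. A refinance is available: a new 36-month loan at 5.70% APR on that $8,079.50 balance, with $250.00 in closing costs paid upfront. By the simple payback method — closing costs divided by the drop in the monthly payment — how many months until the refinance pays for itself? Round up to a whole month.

3 months

Current payment = 14,000 × 7.2%/12 / (1 − (1+0.0060000)^−48) = $336.55.
Refinanced payment = 8,079.50 × 0.0047500 / (1 − (1+0.0047500)^−36) = $244.70.
Monthly savings = $336.55 − $244.70 = $91.85.
Break-even = $250.00 / $91.85 = 2.72 → 3 months.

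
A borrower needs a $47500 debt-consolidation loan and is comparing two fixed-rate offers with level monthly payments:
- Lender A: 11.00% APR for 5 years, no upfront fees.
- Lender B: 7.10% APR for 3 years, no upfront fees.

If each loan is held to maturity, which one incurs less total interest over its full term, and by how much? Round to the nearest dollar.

Lender B by $9,088

Lender A: monthly rate = 11%/12 = 0.0091667; payment = 47,500 × 0.0091667 / (1 − (1+0.0091667)^−60) = $1,032.77.
Total interest on Lender A = 60 × $1,032.77 − $47,500 = $14,466.20.
Lender B: monthly rate = 7.1%/12 = 0.0059167; payment = 47,500 × 0.0059167 / (1 − (1+0.0059167)^−36) = $1,468.83.
Total interest on Lender B = 36 × $1,468.83 − $47,500 = $5,377.88.
Lender B is lower by $9,088.32.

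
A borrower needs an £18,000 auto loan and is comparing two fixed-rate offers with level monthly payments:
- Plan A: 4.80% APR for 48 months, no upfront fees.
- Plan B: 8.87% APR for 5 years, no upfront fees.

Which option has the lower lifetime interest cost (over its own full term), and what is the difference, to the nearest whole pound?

Plan A: monthly rate = 4.8%/12 = 0.0040000; payment = 18,000 × 0.0040000 / (1 − (1+0.0040000)^−48) = £412.90.
Total interest on Plan A = 48 × £412.90 − £18,000 = £1,819.20.
Plan B: at 8.87% the monthly rate is 0.0073917, so the payment is 18,000 × 0.0073917 / (1 − 1.0073917^−60) = £372.52.
Total interest on Plan B = 60 × £372.52 − £18,000 = £4,351.20.
Plan A is lower by £2,532.00.

Plan A by £2,532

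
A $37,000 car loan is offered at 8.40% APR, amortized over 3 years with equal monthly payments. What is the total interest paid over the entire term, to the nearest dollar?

$4,986

At 8.40% the monthly rate is 0.0070000, so the payment is 37,000 × 0.0070000 / (1 − 1.0070000^−36) = $1,166.29.
Total paid = 36 × $1,166.29 = $41,986.44; interest = $41,986.44 − $37,000 = $4,986.44.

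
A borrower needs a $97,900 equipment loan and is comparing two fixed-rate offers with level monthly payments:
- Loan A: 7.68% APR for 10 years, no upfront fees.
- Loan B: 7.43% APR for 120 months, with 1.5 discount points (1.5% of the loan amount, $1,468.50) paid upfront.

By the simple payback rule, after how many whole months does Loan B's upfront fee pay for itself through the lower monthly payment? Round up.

Loan A: at 7.68% the monthly rate is 0.0064000, so the payment is 97,900 × 0.0064000 / (1 − 1.0064000^−120) = $1,171.31.
Loan B: at 7.43% the monthly rate is 0.0061917, so the payment is 97,900 × 0.0061917 / (1 − 1.0061917^−120) = $1,158.52.
Monthly savings = $1,171.31 − $1,158.52 = $12.79.
Break-even = $1,468.50 / $12.79 = 114.82 → 115 months.

115 months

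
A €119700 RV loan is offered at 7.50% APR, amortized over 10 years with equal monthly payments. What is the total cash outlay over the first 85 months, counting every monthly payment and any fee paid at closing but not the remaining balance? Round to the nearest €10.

At 7.50% the monthly rate is 0.0062500, so the payment is 119,700 × 0.0062500 / (1 − 1.0062500^−120) = €1,420.86.
Total outlay = 85 × €1,420.86 = €120,773.10.

€120,770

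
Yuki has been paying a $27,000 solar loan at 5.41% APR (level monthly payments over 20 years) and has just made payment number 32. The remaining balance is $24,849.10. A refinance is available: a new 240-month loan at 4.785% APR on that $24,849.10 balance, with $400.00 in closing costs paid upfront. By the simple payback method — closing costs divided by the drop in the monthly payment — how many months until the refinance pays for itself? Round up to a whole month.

Current payment = 27,000 × 5.41%/12 / (1 − (1+0.0045083)^−240) = $184.36.
Refinanced payment = 24,849.10 × 0.0039875 / (1 − (1+0.0039875)^−240) = $161.06.
Monthly savings = $184.36 − $161.06 = $23.30.
Break-even = $400.00 / $23.30 = 17.17 → 18 months.

18 months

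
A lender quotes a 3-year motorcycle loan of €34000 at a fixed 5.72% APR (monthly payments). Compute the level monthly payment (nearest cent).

Monthly rate = 5.72%/12 = 0.0047667; payment = 34,000 × 0.0047667 / (1 − (1+0.0047667)^−36) = €1,030.04.

€1,030.04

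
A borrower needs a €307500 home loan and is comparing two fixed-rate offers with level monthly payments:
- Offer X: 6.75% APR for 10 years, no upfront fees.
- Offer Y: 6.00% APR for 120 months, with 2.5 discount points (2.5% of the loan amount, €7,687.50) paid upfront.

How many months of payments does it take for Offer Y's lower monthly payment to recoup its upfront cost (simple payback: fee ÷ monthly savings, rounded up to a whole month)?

66 months

Offer X: at 6.75% the monthly rate is 0.0056250, so the payment is 307,500 × 0.0056250 / (1 − 1.0056250^−120) = €3,530.84.
Offer Y: at 6.00% the monthly rate is 0.0050000, so the payment is 307,500 × 0.0050000 / (1 − 1.0050000^−120) = €3,413.88.
Monthly savings = €3,530.84 − €3,413.88 = €116.96.
Break-even = €7,687.50 / €116.96 = 65.73 → 66 months.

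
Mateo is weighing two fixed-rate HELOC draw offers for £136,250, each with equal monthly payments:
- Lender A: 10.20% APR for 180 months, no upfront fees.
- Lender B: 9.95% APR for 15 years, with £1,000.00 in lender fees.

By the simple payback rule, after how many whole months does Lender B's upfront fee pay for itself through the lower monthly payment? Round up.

48 months

Lender A: monthly rate = 10.2%/12 = 0.0085000; payment = 136,250 × 0.0085000 / (1 − (1+0.0085000)^−180) = £1,480.87.
Lender B: monthly rate = 9.95%/12 = 0.0082917; payment = 136,250 × 0.0082917 / (1 − (1+0.0082917)^−180) = £1,459.98.
Monthly savings = £1,480.87 − £1,459.98 = £20.89.
Break-even = £1,000.00 / £20.89 = 47.87 → 48 months.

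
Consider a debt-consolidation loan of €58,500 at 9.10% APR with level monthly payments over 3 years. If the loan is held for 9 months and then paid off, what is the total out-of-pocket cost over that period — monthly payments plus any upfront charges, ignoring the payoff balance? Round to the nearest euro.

€16,767

At 9.10% the monthly rate is 0.0075833, so the payment is 58,500 × 0.0075833 / (1 − 1.0075833^−36) = €1,863.01.
Total outlay = 9 × €1,863.01 = €16,767.09.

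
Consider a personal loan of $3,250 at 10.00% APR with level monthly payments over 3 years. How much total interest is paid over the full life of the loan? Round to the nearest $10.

$530

At 10.00% the monthly rate is 0.0083333, so the payment is 3,250 × 0.0083333 / (1 − 1.0083333^−36) = $104.87.
Total paid = 36 × $104.87 = $3,775.32; interest = $3,775.32 − $3,250 = $525.32.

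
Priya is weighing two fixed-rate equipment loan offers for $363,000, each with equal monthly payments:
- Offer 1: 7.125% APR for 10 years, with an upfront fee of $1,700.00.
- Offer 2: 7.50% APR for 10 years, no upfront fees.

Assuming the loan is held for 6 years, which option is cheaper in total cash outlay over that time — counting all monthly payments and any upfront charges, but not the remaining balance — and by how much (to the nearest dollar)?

Offer 1: at 7.125% the monthly rate is 0.0059375, so the payment is 363,000 × 0.0059375 / (1 − 1.0059375^−120) = $4,238.16.
Offer 2: monthly rate = 7.5%/12 = 0.0062500; payment = 363,000 × 0.0062500 / (1 − (1+0.0062500)^−120) = $4,308.87.
Over 72 months: Offer 1 costs 72 × $4,238.16 + $1,700.00 = $306,847.52; Offer 2 costs 72 × $4,308.87 = $310,238.64.
Offer 1 is cheaper by $310,238.64 − $306,847.52 = $3,391.12.

Offer 1 by $3,391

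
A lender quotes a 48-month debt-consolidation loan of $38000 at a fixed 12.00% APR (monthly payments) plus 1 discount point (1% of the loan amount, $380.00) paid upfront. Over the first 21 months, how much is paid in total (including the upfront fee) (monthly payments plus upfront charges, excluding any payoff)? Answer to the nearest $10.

$21,390

At 12.00% the monthly rate is 0.0100000, so the payment is 38,000 × 0.0100000 / (1 − 1.0100000^−48) = $1,000.69.
Total outlay = 21 × $1,000.69 + $380.00 = $21,394.49.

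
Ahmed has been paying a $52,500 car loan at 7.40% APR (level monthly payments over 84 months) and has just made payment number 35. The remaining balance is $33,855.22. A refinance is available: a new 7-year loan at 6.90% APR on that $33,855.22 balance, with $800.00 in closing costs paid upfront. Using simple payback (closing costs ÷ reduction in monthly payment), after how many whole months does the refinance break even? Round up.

3 months

Current payment = 52,500 × 7.4%/12 / (1 − (1+0.0061667)^−84) = $802.67.
Refinanced payment = 33,855.22 × 0.0057500 / (1 − (1+0.0057500)^−84) = $509.31.
Monthly savings = $802.67 − $509.31 = $293.36.
Break-even = $800.00 / $293.36 = 2.73 → 3 months.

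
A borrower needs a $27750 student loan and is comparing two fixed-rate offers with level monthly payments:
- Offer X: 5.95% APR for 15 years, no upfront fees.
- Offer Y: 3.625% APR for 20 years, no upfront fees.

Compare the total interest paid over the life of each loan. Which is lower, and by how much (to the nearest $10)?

Offer Y by $2,960

Offer X: at 5.95% the monthly rate is 0.0049583, so the payment is 27,750 × 0.0049583 / (1 − 1.0049583^−180) = $233.42.
Total interest on Offer X = 180 × $233.42 − $27,750 = $14,265.60.
Offer Y: at 3.625% the monthly rate is 0.0030208, so the payment is 27,750 × 0.0030208 / (1 − 1.0030208^−240) = $162.73.
Total interest on Offer Y = 240 × $162.73 − $27,750 = $11,305.20.
Offer Y is lower by $2,960.40.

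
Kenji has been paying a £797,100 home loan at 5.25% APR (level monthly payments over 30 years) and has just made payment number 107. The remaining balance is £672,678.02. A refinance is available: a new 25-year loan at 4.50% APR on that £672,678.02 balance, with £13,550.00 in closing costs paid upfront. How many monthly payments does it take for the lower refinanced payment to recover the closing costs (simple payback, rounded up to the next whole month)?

21 months

Current payment = 797,100 × 5.25%/12 / (1 − (1+0.0043750)^−360) = £4,401.62.
Refinanced payment = 672,678.02 × 0.0037500 / (1 − (1+0.0037500)^−300) = £3,738.96.
Monthly savings = £4,401.62 − £3,738.96 = £662.66.
Break-even = £13,550.00 / £662.66 = 20.45 → 21 months.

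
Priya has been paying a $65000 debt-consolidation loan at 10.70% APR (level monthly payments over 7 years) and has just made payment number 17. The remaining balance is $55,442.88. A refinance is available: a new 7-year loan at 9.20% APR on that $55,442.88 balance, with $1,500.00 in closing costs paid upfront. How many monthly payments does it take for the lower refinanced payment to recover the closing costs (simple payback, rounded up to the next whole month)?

8 months

Current payment = 65,000 × 10.7%/12 / (1 − (1+0.0089167)^−84) = $1,102.73.
Refinanced payment = 55,442.88 × 0.0076667 / (1 − (1+0.0076667)^−84) = $897.66.
Monthly savings = $1,102.73 − $897.66 = $205.07.
Break-even = $1,500.00 / $205.07 = 7.31 → 8 months.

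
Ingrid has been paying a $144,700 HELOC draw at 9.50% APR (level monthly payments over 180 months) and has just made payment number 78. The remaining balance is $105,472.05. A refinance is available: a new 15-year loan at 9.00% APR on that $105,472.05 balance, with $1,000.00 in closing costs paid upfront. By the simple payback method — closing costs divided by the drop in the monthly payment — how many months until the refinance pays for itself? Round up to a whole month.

3 months

Current payment = 144,700 × 9.5%/12 / (1 − (1+0.0079167)^−180) = $1,510.99.
Refinanced payment = 105,472.05 × 0.0075000 / (1 − (1+0.0075000)^−180) = $1,069.77.
Monthly savings = $1,510.99 − $1,069.77 = $441.22.
Break-even = $1,000.00 / $441.22 = 2.27 → 3 months.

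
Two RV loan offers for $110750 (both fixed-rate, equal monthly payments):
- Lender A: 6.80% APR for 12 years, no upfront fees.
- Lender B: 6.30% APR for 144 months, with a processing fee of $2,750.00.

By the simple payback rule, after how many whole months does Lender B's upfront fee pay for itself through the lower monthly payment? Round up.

Lender A: at 6.80% the monthly rate is 0.0056667, so the payment is 110,750 × 0.0056667 / (1 − 1.0056667^−144) = $1,127.16.
Lender B: monthly rate = 6.3%/12 = 0.0052500; payment = 110,750 × 0.0052500 / (1 − (1+0.0052500)^−144) = $1,098.03.
Monthly savings = $1,127.16 − $1,098.03 = $29.13.
Break-even = $2,750.00 / $29.13 = 94.40 → 95 months.

95 months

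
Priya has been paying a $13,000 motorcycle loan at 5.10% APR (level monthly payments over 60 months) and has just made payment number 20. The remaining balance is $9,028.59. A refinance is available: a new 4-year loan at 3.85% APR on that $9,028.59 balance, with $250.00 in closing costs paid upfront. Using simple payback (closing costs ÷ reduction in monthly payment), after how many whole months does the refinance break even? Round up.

6 months

Current payment = 13,000 × 5.1%/12 / (1 − (1+0.0042500)^−60) = $245.92.
Refinanced payment = 9,028.59 × 0.0032083 / (1 − (1+0.0032083)^−48) = $203.25.
Monthly savings = $245.92 − $203.25 = $42.67.
Break-even = $250.00 / $42.67 = 5.86 → 6 months.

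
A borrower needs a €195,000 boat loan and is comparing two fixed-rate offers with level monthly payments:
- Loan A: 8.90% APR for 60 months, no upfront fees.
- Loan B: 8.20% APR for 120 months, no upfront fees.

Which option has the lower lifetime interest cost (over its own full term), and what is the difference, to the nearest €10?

Loan A by €44,080

Loan A: at 8.90% the monthly rate is 0.0074167, so the payment is 195,000 × 0.0074167 / (1 − 1.0074167^−60) = €4,038.42.
Total interest on Loan A = 60 × €4,038.42 − €195,000 = €47,305.20.
Loan B: monthly rate = 8.2%/12 = 0.0068333; payment = 195,000 × 0.0068333 / (1 − (1+0.0068333)^−120) = €2,386.55.
Total interest on Loan B = 120 × €2,386.55 − €195,000 = €91,386.00.
Loan A is lower by €44,080.80.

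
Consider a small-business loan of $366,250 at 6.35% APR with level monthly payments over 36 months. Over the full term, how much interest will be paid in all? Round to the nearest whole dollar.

$36,958

Monthly rate = 6.35%/12 = 0.0052917; payment = 366,250 × 0.0052917 / (1 − (1+0.0052917)^−36) = $11,200.21.
Total paid = 36 × $11,200.21 = $403,207.56; interest = $403,207.56 − $366,250 = $36,957.56.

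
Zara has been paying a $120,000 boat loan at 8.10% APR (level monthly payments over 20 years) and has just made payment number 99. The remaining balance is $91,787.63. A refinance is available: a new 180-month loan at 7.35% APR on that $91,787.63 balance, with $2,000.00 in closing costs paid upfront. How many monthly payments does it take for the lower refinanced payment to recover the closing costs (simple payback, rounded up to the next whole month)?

12 months

Current payment = 120,000 × 8.1%/12 / (1 − (1+0.0067500)^−240) = $1,011.21.
Refinanced payment = 91,787.63 × 0.0061250 / (1 − (1+0.0061250)^−180) = $843.08.
Monthly savings = $1,011.21 − $843.08 = $168.13.
Break-even = $2,000.00 / $168.13 = 11.90 → 12 months.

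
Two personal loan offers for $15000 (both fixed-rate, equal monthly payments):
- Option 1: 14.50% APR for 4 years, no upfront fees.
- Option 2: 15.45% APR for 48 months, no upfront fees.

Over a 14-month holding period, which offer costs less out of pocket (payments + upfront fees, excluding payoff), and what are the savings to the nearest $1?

Option 1 by $101

Option 1: at 14.50% the monthly rate is 0.0120833, so the payment is 15,000 × 0.0120833 / (1 − 1.0120833^−48) = $413.67.
Option 2: monthly rate = 15.45%/12 = 0.0128750; payment = 15,000 × 0.0128750 / (1 − (1+0.0128750)^−48) = $420.89.
Over 14 months: Option 1 costs 14 × $413.67 = $5,791.38; Option 2 costs 14 × $420.89 = $5,892.46.
Option 1 is cheaper by $5,892.46 − $5,791.38 = $101.08.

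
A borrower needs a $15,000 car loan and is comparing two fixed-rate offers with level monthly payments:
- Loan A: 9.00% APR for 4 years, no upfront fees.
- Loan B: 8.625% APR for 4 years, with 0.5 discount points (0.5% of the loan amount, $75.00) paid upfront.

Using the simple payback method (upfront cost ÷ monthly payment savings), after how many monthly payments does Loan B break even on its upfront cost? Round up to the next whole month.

Loan A: monthly rate = 9%/12 = 0.0075000; payment = 15,000 × 0.0075000 / (1 − (1+0.0075000)^−48) = $373.28.
Loan B: monthly rate = 8.625%/12 = 0.0071875; payment = 15,000 × 0.0071875 / (1 − (1+0.0071875)^−48) = $370.61.
Monthly savings = $373.28 − $370.61 = $2.67.
Break-even = $75.00 / $2.67 = 28.09 → 29 months.

29 months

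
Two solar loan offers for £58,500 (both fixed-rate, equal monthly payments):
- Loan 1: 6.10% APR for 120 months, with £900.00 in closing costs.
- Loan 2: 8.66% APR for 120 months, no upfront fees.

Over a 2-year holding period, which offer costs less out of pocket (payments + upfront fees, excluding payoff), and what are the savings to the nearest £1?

Loan 1: at 6.10% the monthly rate is 0.0050833, so the payment is 58,500 × 0.0050833 / (1 − 1.0050833^−120) = £652.41.
Loan 2: monthly rate = 8.66%/12 = 0.0072167; payment = 58,500 × 0.0072167 / (1 − (1+0.0072167)^−120) = £730.33.
Over 24 months: Loan 1 costs 24 × £652.41 + £900.00 = £16,557.84; Loan 2 costs 24 × £730.33 = £17,527.92.
Loan 1 is cheaper by £17,527.92 − £16,557.84 = £970.08.

Loan 1 by £970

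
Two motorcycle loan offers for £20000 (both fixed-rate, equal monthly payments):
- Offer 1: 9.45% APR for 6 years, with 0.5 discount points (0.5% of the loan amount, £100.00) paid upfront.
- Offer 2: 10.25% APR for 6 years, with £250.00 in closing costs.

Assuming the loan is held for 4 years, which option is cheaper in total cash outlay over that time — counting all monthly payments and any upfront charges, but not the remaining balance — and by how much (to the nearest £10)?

Offer 1 by £540

Offer 1: at 9.45% the monthly rate is 0.0078750, so the payment is 20,000 × 0.0078750 / (1 − 1.0078750^−72) = £364.99.
Offer 2: monthly rate = 10.25%/12 = 0.0085417; payment = 20,000 × 0.0085417 / (1 − (1+0.0085417)^−72) = £373.04.
Over 48 months: Offer 1 costs 48 × £364.99 + £100.00 = £17,619.52; Offer 2 costs 48 × £373.04 + £250.00 = £18,155.92.
Offer 1 is cheaper by £18,155.92 − £17,619.52 = £536.40.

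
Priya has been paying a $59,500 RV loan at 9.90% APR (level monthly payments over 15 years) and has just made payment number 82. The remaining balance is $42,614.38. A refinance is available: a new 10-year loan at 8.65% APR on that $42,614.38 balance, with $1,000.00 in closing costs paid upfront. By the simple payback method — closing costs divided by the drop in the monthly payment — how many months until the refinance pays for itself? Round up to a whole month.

10 months

Current payment = 59,500 × 9.9%/12 / (1 − (1+0.0082500)^−180) = $635.75.
Refinanced payment = 42,614.38 × 0.0072083 / (1 − (1+0.0072083)^−120) = $531.78.
Monthly savings = $635.75 − $531.78 = $103.97.
Break-even = $1,000.00 / $103.97 = 9.62 → 10 months.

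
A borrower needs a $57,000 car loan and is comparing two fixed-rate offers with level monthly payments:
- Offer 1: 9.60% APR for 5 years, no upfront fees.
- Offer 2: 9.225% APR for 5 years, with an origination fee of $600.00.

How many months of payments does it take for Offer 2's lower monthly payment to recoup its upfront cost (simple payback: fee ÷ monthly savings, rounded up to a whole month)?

58 months

Offer 1: monthly rate = 9.6%/12 = 0.0080000; payment = 57,000 × 0.0080000 / (1 − (1+0.0080000)^−60) = $1,199.89.
Offer 2: monthly rate = 9.225%/12 = 0.0076875; payment = 57,000 × 0.0076875 / (1 − (1+0.0076875)^−60) = $1,189.46.
Monthly savings = $1,199.89 − $1,189.46 = $10.43.
Break-even = $600.00 / $10.43 = 57.53 → 58 months.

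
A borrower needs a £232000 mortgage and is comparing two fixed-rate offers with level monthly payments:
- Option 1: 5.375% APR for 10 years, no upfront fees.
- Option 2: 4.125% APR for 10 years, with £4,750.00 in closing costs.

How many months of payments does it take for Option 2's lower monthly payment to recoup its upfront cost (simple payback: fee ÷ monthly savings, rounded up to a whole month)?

Option 1: at 5.375% the monthly rate is 0.0044792, so the payment is 232,000 × 0.0044792 / (1 − 1.0044792^−120) = £2,503.46.
Option 2: monthly rate = 4.125%/12 = 0.0034375; payment = 232,000 × 0.0034375 / (1 − (1+0.0034375)^−120) = £2,362.69.
Monthly savings = £2,503.46 − £2,362.69 = £140.77.
Break-even = £4,750.00 / £140.77 = 33.74 → 34 months.

34 months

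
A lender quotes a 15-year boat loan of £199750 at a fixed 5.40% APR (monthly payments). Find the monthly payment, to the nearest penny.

At 5.40% the monthly rate is 0.0045000, so the payment is 199,750 × 0.0045000 / (1 − 1.0045000^−180) = £1,621.54.

£1,621.54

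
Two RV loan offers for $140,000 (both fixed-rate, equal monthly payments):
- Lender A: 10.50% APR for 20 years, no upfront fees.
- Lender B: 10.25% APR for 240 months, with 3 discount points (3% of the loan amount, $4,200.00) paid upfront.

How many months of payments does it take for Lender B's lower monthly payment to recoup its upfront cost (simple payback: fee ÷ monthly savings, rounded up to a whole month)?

180 months

Lender A: at 10.50% the monthly rate is 0.0087500, so the payment is 140,000 × 0.0087500 / (1 − 1.0087500^−240) = $1,397.73.
Lender B: monthly rate = 10.25%/12 = 0.0085417; payment = 140,000 × 0.0085417 / (1 − (1+0.0085417)^−240) = $1,374.30.
Monthly savings = $1,397.73 − $1,374.30 = $23.43.
Break-even = $4,200.00 / $23.43 = 179.26 → 180 months.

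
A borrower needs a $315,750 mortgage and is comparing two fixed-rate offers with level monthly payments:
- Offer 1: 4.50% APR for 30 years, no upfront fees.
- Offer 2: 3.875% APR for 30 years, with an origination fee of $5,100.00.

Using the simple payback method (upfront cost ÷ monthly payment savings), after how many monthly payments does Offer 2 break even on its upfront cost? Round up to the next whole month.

45 months

Offer 1: at 4.50% the monthly rate is 0.0037500, so the payment is 315,750 × 0.0037500 / (1 − 1.0037500^−360) = $1,599.86.
Offer 2: monthly rate = 3.875%/12 = 0.0032292; payment = 315,750 × 0.0032292 / (1 − (1+0.0032292)^−360) = $1,484.77.
Monthly savings = $1,599.86 − $1,484.77 = $115.09.
Break-even = $5,100.00 / $115.09 = 44.31 → 45 months.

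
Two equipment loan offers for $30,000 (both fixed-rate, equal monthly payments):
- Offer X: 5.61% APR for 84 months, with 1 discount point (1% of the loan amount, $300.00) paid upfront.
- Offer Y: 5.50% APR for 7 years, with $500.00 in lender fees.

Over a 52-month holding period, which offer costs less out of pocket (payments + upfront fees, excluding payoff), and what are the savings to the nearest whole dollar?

Offer X by $118

Offer X: monthly rate = 5.61%/12 = 0.0046750; payment = 30,000 × 0.0046750 / (1 − (1+0.0046750)^−84) = $432.67.
Offer Y: monthly rate = 5.5%/12 = 0.0045833; payment = 30,000 × 0.0045833 / (1 − (1+0.0045833)^−84) = $431.10.
Over 52 months: Offer X costs 52 × $432.67 + $300.00 = $22,798.84; Offer Y costs 52 × $431.10 + $500.00 = $22,917.20.
Offer X is cheaper by $22,917.20 − $22,798.84 = $118.36.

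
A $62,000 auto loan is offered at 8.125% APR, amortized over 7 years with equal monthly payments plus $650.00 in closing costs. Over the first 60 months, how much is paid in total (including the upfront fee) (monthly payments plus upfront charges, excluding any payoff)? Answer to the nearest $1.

$58,863

At 8.125% the monthly rate is 0.0067708, so the payment is 62,000 × 0.0067708 / (1 − 1.0067708^−84) = $970.21.
Total outlay = 60 × $970.21 + $650.00 = $58,862.60.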